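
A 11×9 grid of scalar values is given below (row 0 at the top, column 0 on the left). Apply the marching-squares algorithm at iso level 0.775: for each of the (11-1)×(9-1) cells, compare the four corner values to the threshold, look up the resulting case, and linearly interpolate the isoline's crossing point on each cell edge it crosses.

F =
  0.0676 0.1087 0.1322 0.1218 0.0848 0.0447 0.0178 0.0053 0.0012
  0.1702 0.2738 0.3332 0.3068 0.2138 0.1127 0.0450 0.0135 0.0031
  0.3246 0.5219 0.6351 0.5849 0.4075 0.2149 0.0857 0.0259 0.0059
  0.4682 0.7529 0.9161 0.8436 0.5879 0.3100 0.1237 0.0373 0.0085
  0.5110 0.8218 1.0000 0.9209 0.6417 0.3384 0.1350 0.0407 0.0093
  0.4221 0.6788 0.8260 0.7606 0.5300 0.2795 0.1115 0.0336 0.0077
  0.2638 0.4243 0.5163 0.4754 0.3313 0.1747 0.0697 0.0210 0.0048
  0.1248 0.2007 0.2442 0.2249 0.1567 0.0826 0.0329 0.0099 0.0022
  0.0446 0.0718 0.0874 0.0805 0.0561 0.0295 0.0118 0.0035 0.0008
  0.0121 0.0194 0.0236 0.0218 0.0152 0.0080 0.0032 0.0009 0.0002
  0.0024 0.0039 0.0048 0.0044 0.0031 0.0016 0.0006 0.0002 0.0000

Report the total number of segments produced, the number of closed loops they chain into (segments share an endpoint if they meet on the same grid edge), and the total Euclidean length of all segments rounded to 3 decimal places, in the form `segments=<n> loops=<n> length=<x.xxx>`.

cell (2,1): code 0100 → (2.498,2.000)–(3.000,1.135)
cell (2,2): code 1100 → (2.735,3.000)–(2.498,2.000)
cell (2,3): code 1000 → (3.000,3.268)–(2.735,3.000)
cell (3,0): code 0100 → (3.321,1.000)–(4.000,0.849)
cell (3,1): code 1110 → (3.000,1.135)–(3.321,1.000)
cell (3,3): code 1001 → (4.000,3.523)–(3.000,3.268)
cell (4,0): code 0010 → (4.000,0.849)–(4.327,1.000)
cell (4,1): code 0111 → (4.327,1.000)–(5.000,1.654)
cell (4,2): code 1011 → (5.000,2.780)–(4.910,3.000)
cell (4,3): code 0001 → (4.910,3.000)–(4.000,3.523)
cell (5,1): code 0010 → (5.000,1.654)–(5.165,2.000)
cell (5,2): code 0001 → (5.165,2.000)–(5.000,2.780)
total: 12 segments, chained into 1 closed loop(s), length Σ = 8.246559

segments=12 loops=1 length=8.247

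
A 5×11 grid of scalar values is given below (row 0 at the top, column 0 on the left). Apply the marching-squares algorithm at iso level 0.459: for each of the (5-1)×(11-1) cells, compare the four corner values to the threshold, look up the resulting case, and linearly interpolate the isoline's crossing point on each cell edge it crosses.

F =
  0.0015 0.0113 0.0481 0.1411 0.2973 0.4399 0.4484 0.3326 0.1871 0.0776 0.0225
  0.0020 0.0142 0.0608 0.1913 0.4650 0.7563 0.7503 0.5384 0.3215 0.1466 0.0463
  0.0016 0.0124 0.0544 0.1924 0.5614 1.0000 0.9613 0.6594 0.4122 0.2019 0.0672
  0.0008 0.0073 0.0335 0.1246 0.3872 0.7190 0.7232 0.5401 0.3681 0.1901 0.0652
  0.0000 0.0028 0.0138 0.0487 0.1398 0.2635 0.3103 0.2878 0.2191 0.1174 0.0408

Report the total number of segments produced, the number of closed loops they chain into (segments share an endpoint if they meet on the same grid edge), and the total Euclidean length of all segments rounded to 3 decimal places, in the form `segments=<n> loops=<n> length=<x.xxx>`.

segments=14 loops=1 length=11.968

cell (0,3): code 0100 → (0.964,4.000)–(1.000,3.978)
cell (0,4): code 1100 → (0.060,5.000)–(0.964,4.000)
cell (0,5): code 1100 → (0.035,6.000)–(0.060,5.000)
cell (0,6): code 1100 → (0.614,7.000)–(0.035,6.000)
cell (0,7): code 1000 → (1.000,7.366)–(0.614,7.000)
cell (1,3): code 0110 → (1.000,3.978)–(2.000,3.722)
cell (1,7): code 1001 → (2.000,7.811)–(1.000,7.366)
cell (2,3): code 0010 → (2.000,3.722)–(2.588,4.000)
cell (2,4): code 0111 → (2.588,4.000)–(3.000,4.216)
cell (2,7): code 1001 → (3.000,7.472)–(2.000,7.811)
cell (3,4): code 0010 → (3.000,4.216)–(3.571,5.000)
cell (3,5): code 0011 → (3.571,5.000)–(3.640,6.000)
cell (3,6): code 0011 → (3.640,6.000)–(3.321,7.000)
cell (3,7): code 0001 → (3.321,7.000)–(3.000,7.472)
total: 14 segments, chained into 1 closed loop(s), length Σ = 11.967647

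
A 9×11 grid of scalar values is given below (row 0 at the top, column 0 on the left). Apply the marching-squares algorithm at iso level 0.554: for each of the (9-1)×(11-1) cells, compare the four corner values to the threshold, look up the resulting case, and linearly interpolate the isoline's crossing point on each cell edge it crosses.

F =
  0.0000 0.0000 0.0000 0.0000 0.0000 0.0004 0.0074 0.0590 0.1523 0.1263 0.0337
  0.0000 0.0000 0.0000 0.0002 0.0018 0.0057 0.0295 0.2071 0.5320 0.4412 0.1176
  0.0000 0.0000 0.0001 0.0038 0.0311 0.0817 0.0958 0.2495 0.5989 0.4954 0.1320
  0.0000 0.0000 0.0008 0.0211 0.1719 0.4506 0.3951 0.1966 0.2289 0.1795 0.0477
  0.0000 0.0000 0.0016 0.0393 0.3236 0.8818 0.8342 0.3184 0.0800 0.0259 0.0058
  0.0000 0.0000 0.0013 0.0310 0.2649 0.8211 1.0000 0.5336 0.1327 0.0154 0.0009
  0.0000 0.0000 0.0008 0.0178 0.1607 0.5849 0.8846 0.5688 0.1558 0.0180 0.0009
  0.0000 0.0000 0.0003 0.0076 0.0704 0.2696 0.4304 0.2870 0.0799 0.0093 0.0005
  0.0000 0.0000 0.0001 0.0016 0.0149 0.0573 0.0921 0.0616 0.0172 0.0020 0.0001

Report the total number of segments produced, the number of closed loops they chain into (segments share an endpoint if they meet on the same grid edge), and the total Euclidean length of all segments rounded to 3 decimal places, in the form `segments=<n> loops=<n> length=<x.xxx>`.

cell (1,7): code 0100 → (1.329,8.000)–(2.000,7.871)
cell (1,8): code 1000 → (2.000,8.434)–(1.329,8.000)
cell (2,7): code 0010 → (2.000,7.871)–(2.121,8.000)
cell (2,8): code 0001 → (2.121,8.000)–(2.000,8.434)
cell (3,4): code 0100 → (3.240,5.000)–(4.000,4.413)
cell (3,5): code 1100 → (3.362,6.000)–(3.240,5.000)
cell (3,6): code 1000 → (4.000,6.543)–(3.362,6.000)
cell (4,4): code 0110 → (4.000,4.413)–(5.000,4.520)
cell (4,6): code 1001 → (5.000,6.956)–(4.000,6.543)
cell (5,4): code 0110 → (5.000,4.520)–(6.000,4.927)
cell (5,6): code 1101 → (5.580,7.000)–(5.000,6.956)
cell (5,7): code 1000 → (6.000,7.036)–(5.580,7.000)
cell (6,4): code 0010 → (6.000,4.927)–(6.098,5.000)
cell (6,5): code 0011 → (6.098,5.000)–(6.728,6.000)
cell (6,6): code 0011 → (6.728,6.000)–(6.053,7.000)
cell (6,7): code 0001 → (6.053,7.000)–(6.000,7.036)
total: 16 segments, chained into 2 closed loop(s), length Σ = 11.660612

segments=16 loops=2 length=11.661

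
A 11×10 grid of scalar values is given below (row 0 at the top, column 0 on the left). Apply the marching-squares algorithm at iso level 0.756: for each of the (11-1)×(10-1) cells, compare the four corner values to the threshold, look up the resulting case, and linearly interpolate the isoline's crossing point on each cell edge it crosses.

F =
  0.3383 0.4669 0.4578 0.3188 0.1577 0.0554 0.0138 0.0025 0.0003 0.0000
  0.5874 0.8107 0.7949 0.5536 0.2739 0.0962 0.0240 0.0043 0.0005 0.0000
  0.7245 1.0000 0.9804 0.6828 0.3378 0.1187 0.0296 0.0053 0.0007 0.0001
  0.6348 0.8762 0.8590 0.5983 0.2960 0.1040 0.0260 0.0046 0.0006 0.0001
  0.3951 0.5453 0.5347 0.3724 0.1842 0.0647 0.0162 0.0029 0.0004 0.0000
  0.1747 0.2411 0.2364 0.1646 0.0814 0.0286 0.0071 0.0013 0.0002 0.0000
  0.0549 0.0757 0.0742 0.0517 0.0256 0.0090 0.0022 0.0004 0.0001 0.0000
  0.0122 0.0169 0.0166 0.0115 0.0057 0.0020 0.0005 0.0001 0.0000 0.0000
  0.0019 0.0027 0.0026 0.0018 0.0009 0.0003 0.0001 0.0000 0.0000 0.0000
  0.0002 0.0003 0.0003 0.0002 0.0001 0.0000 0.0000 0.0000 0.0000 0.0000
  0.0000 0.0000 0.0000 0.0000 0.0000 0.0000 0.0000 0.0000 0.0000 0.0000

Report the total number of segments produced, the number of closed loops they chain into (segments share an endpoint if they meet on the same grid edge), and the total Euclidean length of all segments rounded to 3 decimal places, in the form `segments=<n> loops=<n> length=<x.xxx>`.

cell (0,0): code 0100 → (0.841,1.000)–(1.000,0.755)
cell (0,1): code 1100 → (0.885,2.000)–(0.841,1.000)
cell (0,2): code 1000 → (1.000,2.161)–(0.885,2.000)
cell (1,0): code 0110 → (1.000,0.755)–(2.000,0.114)
cell (1,2): code 1001 → (2.000,2.754)–(1.000,2.161)
cell (2,0): code 0110 → (2.000,0.114)–(3.000,0.502)
cell (2,2): code 1001 → (3.000,2.395)–(2.000,2.754)
cell (3,0): code 0010 → (3.000,0.502)–(3.363,1.000)
cell (3,1): code 0011 → (3.363,1.000)–(3.318,2.000)
cell (3,2): code 0001 → (3.318,2.000)–(3.000,2.395)
total: 10 segments, chained into 1 closed loop(s), length Σ = 8.100782

segments=10 loops=1 length=8.101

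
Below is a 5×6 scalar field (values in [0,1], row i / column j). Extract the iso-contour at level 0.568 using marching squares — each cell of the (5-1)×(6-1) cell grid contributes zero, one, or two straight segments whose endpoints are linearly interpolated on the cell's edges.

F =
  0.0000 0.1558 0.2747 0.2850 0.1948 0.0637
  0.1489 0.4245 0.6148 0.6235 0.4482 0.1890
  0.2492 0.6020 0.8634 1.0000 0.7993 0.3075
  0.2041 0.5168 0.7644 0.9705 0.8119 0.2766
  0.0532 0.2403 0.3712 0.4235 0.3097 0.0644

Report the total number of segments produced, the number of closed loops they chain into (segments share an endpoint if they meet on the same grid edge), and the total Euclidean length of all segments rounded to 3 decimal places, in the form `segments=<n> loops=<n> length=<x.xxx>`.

segments=14 loops=1 length=10.240

cell (0,1): code 0100 → (0.862,2.000)–(1.000,1.754)
cell (0,2): code 1100 → (0.836,3.000)–(0.862,2.000)
cell (0,3): code 1000 → (1.000,3.317)–(0.836,3.000)
cell (1,0): code 0100 → (1.808,1.000)–(2.000,0.904)
cell (1,1): code 1110 → (1.000,1.754)–(1.808,1.000)
cell (1,3): code 1101 → (1.341,4.000)–(1.000,3.317)
cell (1,4): code 1000 → (2.000,4.470)–(1.341,4.000)
cell (2,0): code 0010 → (2.000,0.904)–(2.399,1.000)
cell (2,1): code 0111 → (2.399,1.000)–(3.000,1.207)
cell (2,4): code 1001 → (3.000,4.456)–(2.000,4.470)
cell (3,1): code 0010 → (3.000,1.207)–(3.499,2.000)
cell (3,2): code 0011 → (3.499,2.000)–(3.736,3.000)
cell (3,3): code 0011 → (3.736,3.000)–(3.486,4.000)
cell (3,4): code 0001 → (3.486,4.000)–(3.000,4.456)
total: 14 segments, chained into 1 closed loop(s), length Σ = 10.239789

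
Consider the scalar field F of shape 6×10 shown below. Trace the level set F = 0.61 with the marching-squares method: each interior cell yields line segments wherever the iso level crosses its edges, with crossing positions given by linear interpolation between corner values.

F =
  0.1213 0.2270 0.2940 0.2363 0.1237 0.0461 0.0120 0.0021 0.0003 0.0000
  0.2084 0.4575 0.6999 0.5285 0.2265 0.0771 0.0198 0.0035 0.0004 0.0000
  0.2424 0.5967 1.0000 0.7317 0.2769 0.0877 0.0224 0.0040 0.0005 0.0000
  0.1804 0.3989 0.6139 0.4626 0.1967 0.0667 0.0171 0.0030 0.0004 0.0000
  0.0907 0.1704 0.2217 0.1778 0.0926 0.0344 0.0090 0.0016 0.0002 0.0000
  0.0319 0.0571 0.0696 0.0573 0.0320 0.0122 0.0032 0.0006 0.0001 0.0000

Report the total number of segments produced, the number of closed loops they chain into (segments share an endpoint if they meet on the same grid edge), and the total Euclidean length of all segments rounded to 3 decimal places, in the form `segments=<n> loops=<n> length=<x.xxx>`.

segments=10 loops=1 length=6.514

cell (0,1): code 0100 → (0.779,2.000)–(1.000,1.629)
cell (0,2): code 1000 → (1.000,2.525)–(0.779,2.000)
cell (1,1): code 0110 → (1.000,1.629)–(2.000,1.033)
cell (1,2): code 1101 → (1.401,3.000)–(1.000,2.525)
cell (1,3): code 1000 → (2.000,3.268)–(1.401,3.000)
cell (2,1): code 0110 → (2.000,1.033)–(3.000,1.982)
cell (2,2): code 1011 → (3.000,2.026)–(2.452,3.000)
cell (2,3): code 0001 → (2.452,3.000)–(2.000,3.268)
cell (3,1): code 0010 → (3.000,1.982)–(3.010,2.000)
cell (3,2): code 0001 → (3.010,2.000)–(3.000,2.026)
total: 10 segments, chained into 1 closed loop(s), length Σ = 6.513571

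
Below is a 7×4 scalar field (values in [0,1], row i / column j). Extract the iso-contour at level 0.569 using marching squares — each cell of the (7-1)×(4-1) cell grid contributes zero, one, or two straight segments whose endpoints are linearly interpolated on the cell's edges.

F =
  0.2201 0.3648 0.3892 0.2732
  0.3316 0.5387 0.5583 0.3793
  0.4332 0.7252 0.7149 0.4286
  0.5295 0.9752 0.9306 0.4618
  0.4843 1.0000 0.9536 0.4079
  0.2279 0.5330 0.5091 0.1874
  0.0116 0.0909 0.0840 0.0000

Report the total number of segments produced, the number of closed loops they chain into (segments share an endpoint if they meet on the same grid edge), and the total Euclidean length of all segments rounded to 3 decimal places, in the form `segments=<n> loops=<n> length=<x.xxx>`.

cell (1,0): code 0100 → (1.162,1.000)–(2.000,0.465)
cell (1,1): code 1100 → (1.068,2.000)–(1.162,1.000)
cell (1,2): code 1000 → (2.000,2.510)–(1.068,2.000)
cell (2,0): code 0110 → (2.000,0.465)–(3.000,0.089)
cell (2,2): code 1001 → (3.000,2.771)–(2.000,2.510)
cell (3,0): code 0110 → (3.000,0.089)–(4.000,0.164)
cell (3,2): code 1001 → (4.000,2.705)–(3.000,2.771)
cell (4,0): code 0010 → (4.000,0.164)–(4.923,1.000)
cell (4,1): code 0011 → (4.923,1.000)–(4.865,2.000)
cell (4,2): code 0001 → (4.865,2.000)–(4.000,2.705)
total: 10 segments, chained into 1 closed loop(s), length Σ = 10.530118

segments=10 loops=1 length=10.530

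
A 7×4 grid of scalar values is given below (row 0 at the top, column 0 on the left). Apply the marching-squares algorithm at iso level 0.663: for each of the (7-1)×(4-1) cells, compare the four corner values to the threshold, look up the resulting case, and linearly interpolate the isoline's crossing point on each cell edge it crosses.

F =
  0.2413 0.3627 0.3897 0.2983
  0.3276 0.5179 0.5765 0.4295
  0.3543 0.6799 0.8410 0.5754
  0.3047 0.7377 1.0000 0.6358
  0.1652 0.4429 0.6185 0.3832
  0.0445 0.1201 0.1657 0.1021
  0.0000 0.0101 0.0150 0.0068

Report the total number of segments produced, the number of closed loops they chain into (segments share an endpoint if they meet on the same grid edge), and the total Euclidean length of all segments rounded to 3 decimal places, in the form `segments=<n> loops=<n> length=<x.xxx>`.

segments=8 loops=1 length=7.024

cell (1,0): code 0100 → (1.896,1.000)–(2.000,0.948)
cell (1,1): code 1100 → (1.327,2.000)–(1.896,1.000)
cell (1,2): code 1000 → (2.000,2.670)–(1.327,2.000)
cell (2,0): code 0110 → (2.000,0.948)–(3.000,0.827)
cell (2,2): code 1001 → (3.000,2.925)–(2.000,2.670)
cell (3,0): code 0010 → (3.000,0.827)–(3.253,1.000)
cell (3,1): code 0011 → (3.253,1.000)–(3.883,2.000)
cell (3,2): code 0001 → (3.883,2.000)–(3.000,2.925)
total: 8 segments, chained into 1 closed loop(s), length Σ = 7.023625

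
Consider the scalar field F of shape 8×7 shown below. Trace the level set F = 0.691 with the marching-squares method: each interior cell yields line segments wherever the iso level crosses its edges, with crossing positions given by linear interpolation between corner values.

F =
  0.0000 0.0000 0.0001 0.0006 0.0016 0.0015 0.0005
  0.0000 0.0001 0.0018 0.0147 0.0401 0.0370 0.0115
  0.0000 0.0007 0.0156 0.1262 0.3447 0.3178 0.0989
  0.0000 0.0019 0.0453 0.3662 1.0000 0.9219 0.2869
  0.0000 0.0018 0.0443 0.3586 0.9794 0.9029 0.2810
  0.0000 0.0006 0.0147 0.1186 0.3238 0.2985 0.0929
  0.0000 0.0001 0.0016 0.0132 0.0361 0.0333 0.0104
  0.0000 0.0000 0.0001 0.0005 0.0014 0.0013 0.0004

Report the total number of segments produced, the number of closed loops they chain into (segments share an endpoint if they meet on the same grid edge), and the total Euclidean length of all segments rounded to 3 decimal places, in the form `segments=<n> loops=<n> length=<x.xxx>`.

cell (2,3): code 0100 → (2.528,4.000)–(3.000,3.512)
cell (2,4): code 1100 → (2.618,5.000)–(2.528,4.000)
cell (2,5): code 1000 → (3.000,5.364)–(2.618,5.000)
cell (3,3): code 0110 → (3.000,3.512)–(4.000,3.535)
cell (3,5): code 1001 → (4.000,5.341)–(3.000,5.364)
cell (4,3): code 0010 → (4.000,3.535)–(4.440,4.000)
cell (4,4): code 0011 → (4.440,4.000)–(4.351,5.000)
cell (4,5): code 0001 → (4.351,5.000)–(4.000,5.341)
total: 8 segments, chained into 1 closed loop(s), length Σ = 6.342986

segments=8 loops=1 length=6.343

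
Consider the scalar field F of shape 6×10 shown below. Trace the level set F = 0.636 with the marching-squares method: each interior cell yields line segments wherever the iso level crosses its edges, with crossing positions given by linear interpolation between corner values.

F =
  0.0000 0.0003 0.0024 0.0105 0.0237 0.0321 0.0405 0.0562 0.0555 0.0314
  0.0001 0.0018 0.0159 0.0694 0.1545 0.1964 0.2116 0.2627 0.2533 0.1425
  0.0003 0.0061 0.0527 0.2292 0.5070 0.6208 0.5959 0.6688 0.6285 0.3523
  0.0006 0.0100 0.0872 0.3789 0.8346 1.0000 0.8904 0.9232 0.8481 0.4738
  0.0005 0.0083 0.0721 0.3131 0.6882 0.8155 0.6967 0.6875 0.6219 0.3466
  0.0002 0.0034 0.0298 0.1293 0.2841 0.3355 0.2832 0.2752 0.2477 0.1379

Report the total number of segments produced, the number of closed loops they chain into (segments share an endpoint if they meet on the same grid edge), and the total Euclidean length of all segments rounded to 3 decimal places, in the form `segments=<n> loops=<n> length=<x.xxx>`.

cell (1,6): code 0100 → (1.919,7.000)–(2.000,6.550)
cell (1,7): code 1000 → (2.000,7.814)–(1.919,7.000)
cell (2,3): code 0100 → (2.394,4.000)–(3.000,3.564)
cell (2,4): code 1100 → (2.040,5.000)–(2.394,4.000)
cell (2,5): code 1100 → (2.136,6.000)–(2.040,5.000)
cell (2,6): code 1110 → (2.000,6.550)–(2.136,6.000)
cell (2,7): code 1101 → (2.034,8.000)–(2.000,7.814)
cell (2,8): code 1000 → (3.000,8.567)–(2.034,8.000)
cell (3,3): code 0110 → (3.000,3.564)–(4.000,3.861)
cell (3,7): code 1011 → (4.000,7.785)–(3.938,8.000)
cell (3,8): code 0001 → (3.938,8.000)–(3.000,8.567)
cell (4,3): code 0010 → (4.000,3.861)–(4.129,4.000)
cell (4,4): code 0011 → (4.129,4.000)–(4.374,5.000)
cell (4,5): code 0011 → (4.374,5.000)–(4.147,6.000)
cell (4,6): code 0011 → (4.147,6.000)–(4.125,7.000)
cell (4,7): code 0001 → (4.125,7.000)–(4.000,7.785)
total: 16 segments, chained into 1 closed loop(s), length Σ = 12.365146

segments=16 loops=1 length=12.365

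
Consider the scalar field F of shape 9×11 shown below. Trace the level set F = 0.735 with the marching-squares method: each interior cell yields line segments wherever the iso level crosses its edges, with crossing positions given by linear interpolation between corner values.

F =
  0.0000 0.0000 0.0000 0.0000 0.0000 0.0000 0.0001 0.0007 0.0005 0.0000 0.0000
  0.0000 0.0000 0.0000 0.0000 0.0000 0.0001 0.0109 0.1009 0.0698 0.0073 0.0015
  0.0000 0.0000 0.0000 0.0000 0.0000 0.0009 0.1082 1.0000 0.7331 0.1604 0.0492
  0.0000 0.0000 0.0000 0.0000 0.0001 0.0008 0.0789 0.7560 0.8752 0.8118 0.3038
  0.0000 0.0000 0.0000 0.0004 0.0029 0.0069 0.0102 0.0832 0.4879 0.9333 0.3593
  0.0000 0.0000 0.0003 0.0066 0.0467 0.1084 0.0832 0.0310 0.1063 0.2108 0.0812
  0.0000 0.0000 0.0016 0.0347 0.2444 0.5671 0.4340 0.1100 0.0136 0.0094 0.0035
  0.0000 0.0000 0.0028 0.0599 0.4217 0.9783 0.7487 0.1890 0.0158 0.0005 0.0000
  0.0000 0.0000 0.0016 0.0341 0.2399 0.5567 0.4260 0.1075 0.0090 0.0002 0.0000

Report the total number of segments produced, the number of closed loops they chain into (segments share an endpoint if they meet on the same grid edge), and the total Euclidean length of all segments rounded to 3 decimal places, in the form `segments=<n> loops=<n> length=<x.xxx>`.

cell (1,6): code 0100 → (1.705,7.000)–(2.000,6.703)
cell (1,7): code 1000 → (2.000,7.993)–(1.705,7.000)
cell (2,6): code 0110 → (2.000,6.703)–(3.000,6.969)
cell (2,7): code 1101 → (2.013,8.000)–(2.000,7.993)
cell (2,8): code 1100 → (2.882,9.000)–(2.013,8.000)
cell (2,9): code 1000 → (3.000,9.151)–(2.882,9.000)
cell (3,6): code 0010 → (3.000,6.969)–(3.031,7.000)
cell (3,7): code 0011 → (3.031,7.000)–(3.362,8.000)
cell (3,8): code 0111 → (3.362,8.000)–(4.000,8.555)
cell (3,9): code 1001 → (4.000,9.345)–(3.000,9.151)
cell (4,8): code 0010 → (4.000,8.555)–(4.274,9.000)
cell (4,9): code 0001 → (4.274,9.000)–(4.000,9.345)
cell (6,4): code 0100 → (6.408,5.000)–(7.000,4.563)
cell (6,5): code 1100 → (6.956,6.000)–(6.408,5.000)
cell (6,6): code 1000 → (7.000,6.024)–(6.956,6.000)
cell (7,4): code 0010 → (7.000,4.563)–(7.577,5.000)
cell (7,5): code 0011 → (7.577,5.000)–(7.042,6.000)
cell (7,6): code 0001 → (7.042,6.000)–(7.000,6.024)
total: 18 segments, chained into 2 closed loop(s), length Σ = 11.779134

segments=18 loops=2 length=11.779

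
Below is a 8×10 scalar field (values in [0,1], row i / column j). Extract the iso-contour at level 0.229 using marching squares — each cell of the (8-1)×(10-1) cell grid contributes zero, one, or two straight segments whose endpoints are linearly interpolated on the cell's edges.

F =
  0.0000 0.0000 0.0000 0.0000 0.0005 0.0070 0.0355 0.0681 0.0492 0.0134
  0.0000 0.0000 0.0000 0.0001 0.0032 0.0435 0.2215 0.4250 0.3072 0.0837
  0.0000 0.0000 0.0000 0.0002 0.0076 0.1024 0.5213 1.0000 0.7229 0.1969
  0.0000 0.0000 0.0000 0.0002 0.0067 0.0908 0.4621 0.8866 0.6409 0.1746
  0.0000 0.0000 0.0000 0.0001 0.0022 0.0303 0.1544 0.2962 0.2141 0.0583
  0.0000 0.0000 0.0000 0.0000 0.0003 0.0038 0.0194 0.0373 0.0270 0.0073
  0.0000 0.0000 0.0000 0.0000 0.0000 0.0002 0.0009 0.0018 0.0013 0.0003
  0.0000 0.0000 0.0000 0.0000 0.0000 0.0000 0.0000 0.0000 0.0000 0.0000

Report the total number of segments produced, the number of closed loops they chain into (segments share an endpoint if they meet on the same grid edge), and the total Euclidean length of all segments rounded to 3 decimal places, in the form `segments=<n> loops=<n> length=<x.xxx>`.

cell (0,6): code 0100 → (0.451,7.000)–(1.000,6.037)
cell (0,7): code 1100 → (0.697,8.000)–(0.451,7.000)
cell (0,8): code 1000 → (1.000,8.350)–(0.697,8.000)
cell (1,5): code 0100 → (1.025,6.000)–(2.000,5.302)
cell (1,6): code 1110 → (1.000,6.037)–(1.025,6.000)
cell (1,8): code 1001 → (2.000,8.939)–(1.000,8.350)
cell (2,5): code 0110 → (2.000,5.302)–(3.000,5.372)
cell (2,8): code 1001 → (3.000,8.883)–(2.000,8.939)
cell (3,5): code 0010 → (3.000,5.372)–(3.758,6.000)
cell (3,6): code 0111 → (3.758,6.000)–(4.000,6.526)
cell (3,7): code 1011 → (4.000,7.819)–(3.965,8.000)
cell (3,8): code 0001 → (3.965,8.000)–(3.000,8.883)
cell (4,6): code 0010 → (4.000,6.526)–(4.260,7.000)
cell (4,7): code 0001 → (4.260,7.000)–(4.000,7.819)
total: 14 segments, chained into 1 closed loop(s), length Σ = 11.464849

segments=14 loops=1 length=11.465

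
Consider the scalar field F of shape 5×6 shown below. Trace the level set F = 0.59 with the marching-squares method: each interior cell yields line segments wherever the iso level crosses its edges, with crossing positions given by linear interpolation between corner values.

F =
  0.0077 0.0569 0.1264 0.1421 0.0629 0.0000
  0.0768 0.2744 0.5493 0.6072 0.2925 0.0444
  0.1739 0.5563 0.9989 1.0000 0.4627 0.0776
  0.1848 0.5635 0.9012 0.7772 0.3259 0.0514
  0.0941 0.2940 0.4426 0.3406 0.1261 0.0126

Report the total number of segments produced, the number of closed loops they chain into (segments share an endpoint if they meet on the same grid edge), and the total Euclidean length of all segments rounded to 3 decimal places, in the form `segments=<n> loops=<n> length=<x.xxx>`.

cell (0,2): code 0100 → (0.963,3.000)–(1.000,2.703)
cell (0,3): code 1000 → (1.000,3.055)–(0.963,3.000)
cell (1,1): code 0100 → (1.091,2.000)–(2.000,1.076)
cell (1,2): code 1110 → (1.000,2.703)–(1.091,2.000)
cell (1,3): code 1001 → (2.000,3.763)–(1.000,3.055)
cell (2,1): code 0110 → (2.000,1.076)–(3.000,1.078)
cell (2,3): code 1001 → (3.000,3.415)–(2.000,3.763)
cell (3,1): code 0010 → (3.000,1.078)–(3.679,2.000)
cell (3,2): code 0011 → (3.679,2.000)–(3.429,3.000)
cell (3,3): code 0001 → (3.429,3.000)–(3.000,3.415)
total: 10 segments, chained into 1 closed loop(s), length Σ = 8.426636

segments=10 loops=1 length=8.427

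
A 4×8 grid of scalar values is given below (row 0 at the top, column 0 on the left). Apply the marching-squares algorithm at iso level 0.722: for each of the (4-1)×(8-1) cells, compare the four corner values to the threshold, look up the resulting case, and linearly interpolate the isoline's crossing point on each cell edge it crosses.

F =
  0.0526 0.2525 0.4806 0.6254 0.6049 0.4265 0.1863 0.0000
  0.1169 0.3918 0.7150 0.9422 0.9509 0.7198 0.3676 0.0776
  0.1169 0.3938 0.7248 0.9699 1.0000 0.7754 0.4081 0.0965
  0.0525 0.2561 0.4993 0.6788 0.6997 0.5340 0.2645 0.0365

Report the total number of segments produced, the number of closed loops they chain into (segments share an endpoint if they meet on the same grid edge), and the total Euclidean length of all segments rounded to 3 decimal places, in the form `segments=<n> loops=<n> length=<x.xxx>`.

segments=12 loops=1 length=9.208

cell (0,2): code 0100 → (0.305,3.000)–(1.000,2.031)
cell (0,3): code 1100 → (0.338,4.000)–(0.305,3.000)
cell (0,4): code 1000 → (1.000,4.990)–(0.338,4.000)
cell (1,1): code 0100 → (1.714,2.000)–(2.000,1.992)
cell (1,2): code 1110 → (1.000,2.031)–(1.714,2.000)
cell (1,4): code 1101 → (1.040,5.000)–(1.000,4.990)
cell (1,5): code 1000 → (2.000,5.145)–(1.040,5.000)
cell (2,1): code 0010 → (2.000,1.992)–(2.012,2.000)
cell (2,2): code 0011 → (2.012,2.000)–(2.852,3.000)
cell (2,3): code 0011 → (2.852,3.000)–(2.926,4.000)
cell (2,4): code 0011 → (2.926,4.000)–(2.221,5.000)
cell (2,5): code 0001 → (2.221,5.000)–(2.000,5.145)
total: 12 segments, chained into 1 closed loop(s), length Σ = 9.208385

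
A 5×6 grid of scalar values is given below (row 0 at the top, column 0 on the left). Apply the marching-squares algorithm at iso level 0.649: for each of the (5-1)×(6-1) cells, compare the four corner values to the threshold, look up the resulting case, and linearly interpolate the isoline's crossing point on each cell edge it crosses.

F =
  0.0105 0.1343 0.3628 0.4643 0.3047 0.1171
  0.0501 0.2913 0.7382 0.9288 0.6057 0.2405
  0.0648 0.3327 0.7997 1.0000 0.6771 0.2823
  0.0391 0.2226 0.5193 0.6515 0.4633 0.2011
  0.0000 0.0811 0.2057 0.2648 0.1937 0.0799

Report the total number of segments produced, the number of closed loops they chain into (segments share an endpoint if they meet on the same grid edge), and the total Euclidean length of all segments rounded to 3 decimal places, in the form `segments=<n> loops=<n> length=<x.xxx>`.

segments=12 loops=1 length=7.669

cell (0,1): code 0100 → (0.762,2.000)–(1.000,1.800)
cell (0,2): code 1100 → (0.398,3.000)–(0.762,2.000)
cell (0,3): code 1000 → (1.000,3.866)–(0.398,3.000)
cell (1,1): code 0110 → (1.000,1.800)–(2.000,1.677)
cell (1,3): code 1101 → (1.606,4.000)–(1.000,3.866)
cell (1,4): code 1000 → (2.000,4.071)–(1.606,4.000)
cell (2,1): code 0010 → (2.000,1.677)–(2.537,2.000)
cell (2,2): code 0111 → (2.537,2.000)–(3.000,2.981)
cell (2,3): code 1011 → (3.000,3.013)–(2.131,4.000)
cell (2,4): code 0001 → (2.131,4.000)–(2.000,4.071)
cell (3,2): code 0010 → (3.000,2.981)–(3.006,3.000)
cell (3,3): code 0001 → (3.006,3.000)–(3.000,3.013)
total: 12 segments, chained into 1 closed loop(s), length Σ = 7.668527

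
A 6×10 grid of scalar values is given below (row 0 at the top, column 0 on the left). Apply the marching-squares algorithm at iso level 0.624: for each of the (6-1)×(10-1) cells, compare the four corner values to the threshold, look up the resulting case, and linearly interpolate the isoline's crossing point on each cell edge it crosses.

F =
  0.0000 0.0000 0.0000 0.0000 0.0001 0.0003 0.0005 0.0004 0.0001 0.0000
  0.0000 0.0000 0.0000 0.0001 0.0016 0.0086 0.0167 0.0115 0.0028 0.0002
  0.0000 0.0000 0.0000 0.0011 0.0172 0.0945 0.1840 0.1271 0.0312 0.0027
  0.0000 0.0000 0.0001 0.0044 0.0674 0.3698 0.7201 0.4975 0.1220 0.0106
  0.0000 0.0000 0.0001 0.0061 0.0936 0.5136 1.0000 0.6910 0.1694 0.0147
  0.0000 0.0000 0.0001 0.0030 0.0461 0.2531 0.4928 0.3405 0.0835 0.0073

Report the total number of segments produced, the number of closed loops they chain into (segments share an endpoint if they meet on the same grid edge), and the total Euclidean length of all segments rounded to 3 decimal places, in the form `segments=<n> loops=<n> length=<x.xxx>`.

cell (2,5): code 0100 → (2.821,6.000)–(3.000,5.726)
cell (2,6): code 1000 → (3.000,6.432)–(2.821,6.000)
cell (3,5): code 0110 → (3.000,5.726)–(4.000,5.227)
cell (3,6): code 1101 → (3.654,7.000)–(3.000,6.432)
cell (3,7): code 1000 → (4.000,7.128)–(3.654,7.000)
cell (4,5): code 0010 → (4.000,5.227)–(4.741,6.000)
cell (4,6): code 0011 → (4.741,6.000)–(4.191,7.000)
cell (4,7): code 0001 → (4.191,7.000)–(4.000,7.128)
total: 8 segments, chained into 1 closed loop(s), length Σ = 5.590839

segments=8 loops=1 length=5.591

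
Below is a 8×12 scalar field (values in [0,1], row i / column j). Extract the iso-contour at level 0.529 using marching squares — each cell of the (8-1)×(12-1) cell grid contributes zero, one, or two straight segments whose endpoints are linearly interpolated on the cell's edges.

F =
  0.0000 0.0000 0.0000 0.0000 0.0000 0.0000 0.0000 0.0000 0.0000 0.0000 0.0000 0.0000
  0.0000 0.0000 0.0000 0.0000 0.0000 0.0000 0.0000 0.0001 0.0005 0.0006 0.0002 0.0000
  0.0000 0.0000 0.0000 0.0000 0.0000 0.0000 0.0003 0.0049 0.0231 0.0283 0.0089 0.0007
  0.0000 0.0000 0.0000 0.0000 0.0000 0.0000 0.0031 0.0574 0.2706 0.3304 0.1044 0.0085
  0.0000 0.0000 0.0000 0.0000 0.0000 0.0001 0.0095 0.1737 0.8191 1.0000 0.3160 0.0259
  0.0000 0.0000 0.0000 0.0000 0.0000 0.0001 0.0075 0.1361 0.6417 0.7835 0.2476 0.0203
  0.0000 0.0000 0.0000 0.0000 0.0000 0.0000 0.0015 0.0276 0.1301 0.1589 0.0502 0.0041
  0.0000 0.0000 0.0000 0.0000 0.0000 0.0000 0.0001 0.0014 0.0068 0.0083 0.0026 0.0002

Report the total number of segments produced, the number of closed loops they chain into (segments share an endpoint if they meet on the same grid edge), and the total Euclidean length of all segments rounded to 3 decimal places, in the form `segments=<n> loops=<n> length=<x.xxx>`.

cell (3,7): code 0100 → (3.471,8.000)–(4.000,7.551)
cell (3,8): code 1100 → (3.297,9.000)–(3.471,8.000)
cell (3,9): code 1000 → (4.000,9.689)–(3.297,9.000)
cell (4,7): code 0110 → (4.000,7.551)–(5.000,7.777)
cell (4,9): code 1001 → (5.000,9.475)–(4.000,9.689)
cell (5,7): code 0010 → (5.000,7.777)–(5.220,8.000)
cell (5,8): code 0011 → (5.220,8.000)–(5.407,9.000)
cell (5,9): code 0001 → (5.407,9.000)–(5.000,9.475)
total: 8 segments, chained into 1 closed loop(s), length Σ = 6.697987

segments=8 loops=1 length=6.698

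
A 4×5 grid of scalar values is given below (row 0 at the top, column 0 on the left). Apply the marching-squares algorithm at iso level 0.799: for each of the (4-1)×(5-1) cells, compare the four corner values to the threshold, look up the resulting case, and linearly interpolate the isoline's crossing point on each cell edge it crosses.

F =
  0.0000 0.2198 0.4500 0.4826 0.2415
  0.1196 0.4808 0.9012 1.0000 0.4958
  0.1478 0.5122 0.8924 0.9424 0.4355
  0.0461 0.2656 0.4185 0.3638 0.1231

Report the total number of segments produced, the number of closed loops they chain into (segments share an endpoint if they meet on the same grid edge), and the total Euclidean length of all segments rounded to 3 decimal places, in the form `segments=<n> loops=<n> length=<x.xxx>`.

cell (0,1): code 0100 → (0.773,2.000)–(1.000,1.757)
cell (0,2): code 1100 → (0.612,3.000)–(0.773,2.000)
cell (0,3): code 1000 → (1.000,3.399)–(0.612,3.000)
cell (1,1): code 0110 → (1.000,1.757)–(2.000,1.754)
cell (1,3): code 1001 → (2.000,3.283)–(1.000,3.399)
cell (2,1): code 0010 → (2.000,1.754)–(2.197,2.000)
cell (2,2): code 0011 → (2.197,2.000)–(2.248,3.000)
cell (2,3): code 0001 → (2.248,3.000)–(2.000,3.283)
total: 8 segments, chained into 1 closed loop(s), length Σ = 5.600957

segments=8 loops=1 length=5.601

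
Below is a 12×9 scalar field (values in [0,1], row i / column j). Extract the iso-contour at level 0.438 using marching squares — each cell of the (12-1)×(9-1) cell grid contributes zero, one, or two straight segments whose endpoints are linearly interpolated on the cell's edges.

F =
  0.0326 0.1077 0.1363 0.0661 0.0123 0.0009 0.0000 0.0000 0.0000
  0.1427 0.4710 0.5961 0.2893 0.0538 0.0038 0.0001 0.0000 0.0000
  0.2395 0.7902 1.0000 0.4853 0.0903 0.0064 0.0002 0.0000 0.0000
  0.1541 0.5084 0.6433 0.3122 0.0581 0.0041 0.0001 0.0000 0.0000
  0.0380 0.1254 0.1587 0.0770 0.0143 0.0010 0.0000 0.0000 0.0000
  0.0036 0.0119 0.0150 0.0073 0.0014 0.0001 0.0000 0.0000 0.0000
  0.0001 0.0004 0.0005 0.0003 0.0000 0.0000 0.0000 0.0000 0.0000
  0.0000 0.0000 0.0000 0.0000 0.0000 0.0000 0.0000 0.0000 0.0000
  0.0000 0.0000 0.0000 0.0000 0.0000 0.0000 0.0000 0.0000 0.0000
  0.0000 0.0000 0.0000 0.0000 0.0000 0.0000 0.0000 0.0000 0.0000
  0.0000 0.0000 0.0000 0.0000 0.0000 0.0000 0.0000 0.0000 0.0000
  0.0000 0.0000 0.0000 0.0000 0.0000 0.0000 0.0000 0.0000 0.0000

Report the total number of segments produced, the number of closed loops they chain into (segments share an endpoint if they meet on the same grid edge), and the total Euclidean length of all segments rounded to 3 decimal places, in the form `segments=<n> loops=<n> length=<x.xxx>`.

segments=12 loops=1 length=8.353

cell (0,0): code 0100 → (0.909,1.000)–(1.000,0.899)
cell (0,1): code 1100 → (0.656,2.000)–(0.909,1.000)
cell (0,2): code 1000 → (1.000,2.515)–(0.656,2.000)
cell (1,0): code 0110 → (1.000,0.899)–(2.000,0.360)
cell (1,2): code 1101 → (1.759,3.000)–(1.000,2.515)
cell (1,3): code 1000 → (2.000,3.120)–(1.759,3.000)
cell (2,0): code 0110 → (2.000,0.360)–(3.000,0.801)
cell (2,2): code 1011 → (3.000,2.620)–(2.273,3.000)
cell (2,3): code 0001 → (2.273,3.000)–(2.000,3.120)
cell (3,0): code 0010 → (3.000,0.801)–(3.184,1.000)
cell (3,1): code 0011 → (3.184,1.000)–(3.424,2.000)
cell (3,2): code 0001 → (3.424,2.000)–(3.000,2.620)
total: 12 segments, chained into 1 closed loop(s), length Σ = 8.353479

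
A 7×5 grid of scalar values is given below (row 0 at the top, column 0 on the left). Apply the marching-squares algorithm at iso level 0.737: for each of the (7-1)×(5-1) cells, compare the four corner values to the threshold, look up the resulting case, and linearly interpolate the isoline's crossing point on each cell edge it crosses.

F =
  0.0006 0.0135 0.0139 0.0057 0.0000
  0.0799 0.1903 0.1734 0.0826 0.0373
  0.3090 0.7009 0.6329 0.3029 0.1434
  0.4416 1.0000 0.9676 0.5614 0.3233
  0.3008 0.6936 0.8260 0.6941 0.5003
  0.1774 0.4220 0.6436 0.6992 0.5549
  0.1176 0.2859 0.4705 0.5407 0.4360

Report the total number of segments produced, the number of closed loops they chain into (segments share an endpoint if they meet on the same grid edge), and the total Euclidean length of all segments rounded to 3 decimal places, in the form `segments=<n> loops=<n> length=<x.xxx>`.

segments=8 loops=1 length=6.913

cell (2,0): code 0100 → (2.121,1.000)–(3.000,0.529)
cell (2,1): code 1100 → (2.311,2.000)–(2.121,1.000)
cell (2,2): code 1000 → (3.000,2.568)–(2.311,2.000)
cell (3,0): code 0010 → (3.000,0.529)–(3.858,1.000)
cell (3,1): code 0111 → (3.858,1.000)–(4.000,1.328)
cell (3,2): code 1001 → (4.000,2.675)–(3.000,2.568)
cell (4,1): code 0010 → (4.000,1.328)–(4.488,2.000)
cell (4,2): code 0001 → (4.488,2.000)–(4.000,2.675)
total: 8 segments, chained into 1 closed loop(s), length Σ = 6.913391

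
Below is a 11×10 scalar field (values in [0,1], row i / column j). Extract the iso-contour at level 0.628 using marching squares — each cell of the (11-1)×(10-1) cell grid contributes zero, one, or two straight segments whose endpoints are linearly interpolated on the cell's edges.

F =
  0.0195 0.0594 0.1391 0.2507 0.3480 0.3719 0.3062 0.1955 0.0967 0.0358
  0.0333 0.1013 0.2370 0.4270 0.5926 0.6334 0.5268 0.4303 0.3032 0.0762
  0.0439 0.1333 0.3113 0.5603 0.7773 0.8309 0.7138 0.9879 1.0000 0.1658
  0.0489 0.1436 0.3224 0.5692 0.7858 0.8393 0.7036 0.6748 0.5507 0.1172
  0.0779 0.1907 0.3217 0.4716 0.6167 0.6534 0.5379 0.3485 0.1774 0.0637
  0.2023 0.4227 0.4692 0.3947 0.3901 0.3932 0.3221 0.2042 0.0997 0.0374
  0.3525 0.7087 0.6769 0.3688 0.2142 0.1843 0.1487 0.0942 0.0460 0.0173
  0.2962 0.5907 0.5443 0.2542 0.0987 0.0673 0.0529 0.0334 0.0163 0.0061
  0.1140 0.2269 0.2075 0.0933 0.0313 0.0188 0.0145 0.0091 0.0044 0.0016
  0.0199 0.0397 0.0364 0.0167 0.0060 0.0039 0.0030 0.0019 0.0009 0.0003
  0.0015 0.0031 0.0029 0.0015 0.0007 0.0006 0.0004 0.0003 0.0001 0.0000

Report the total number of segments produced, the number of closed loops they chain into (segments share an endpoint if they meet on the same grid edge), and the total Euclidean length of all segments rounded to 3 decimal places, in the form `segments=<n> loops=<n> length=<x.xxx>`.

segments=24 loops=2 length=17.196

cell (0,4): code 0100 → (0.979,5.000)–(1.000,4.868)
cell (0,5): code 1000 → (1.000,5.051)–(0.979,5.000)
cell (1,3): code 0100 → (1.192,4.000)–(2.000,3.312)
cell (1,4): code 1110 → (1.000,4.868)–(1.192,4.000)
cell (1,5): code 1101 → (1.541,6.000)–(1.000,5.051)
cell (1,6): code 1100 → (1.355,7.000)–(1.541,6.000)
cell (1,7): code 1100 → (1.466,8.000)–(1.355,7.000)
cell (1,8): code 1000 → (2.000,8.446)–(1.466,8.000)
cell (2,3): code 0110 → (2.000,3.312)–(3.000,3.271)
cell (2,7): code 1011 → (3.000,7.377)–(2.828,8.000)
cell (2,8): code 0001 → (2.828,8.000)–(2.000,8.446)
cell (3,3): code 0010 → (3.000,3.271)–(3.933,4.000)
cell (3,4): code 0111 → (3.933,4.000)–(4.000,4.308)
cell (3,5): code 1011 → (4.000,5.220)–(3.456,6.000)
cell (3,6): code 0011 → (3.456,6.000)–(3.143,7.000)
cell (3,7): code 0001 → (3.143,7.000)–(3.000,7.377)
cell (4,4): code 0010 → (4.000,4.308)–(4.098,5.000)
cell (4,5): code 0001 → (4.098,5.000)–(4.000,5.220)
cell (5,0): code 0100 → (5.718,1.000)–(6.000,0.773)
cell (5,1): code 1100 → (5.765,2.000)–(5.718,1.000)
cell (5,2): code 1000 → (6.000,2.159)–(5.765,2.000)
cell (6,0): code 0010 → (6.000,0.773)–(6.684,1.000)
cell (6,1): code 0011 → (6.684,1.000)–(6.369,2.000)
cell (6,2): code 0001 → (6.369,2.000)–(6.000,2.159)
total: 24 segments, chained into 2 closed loop(s), length Σ = 17.195956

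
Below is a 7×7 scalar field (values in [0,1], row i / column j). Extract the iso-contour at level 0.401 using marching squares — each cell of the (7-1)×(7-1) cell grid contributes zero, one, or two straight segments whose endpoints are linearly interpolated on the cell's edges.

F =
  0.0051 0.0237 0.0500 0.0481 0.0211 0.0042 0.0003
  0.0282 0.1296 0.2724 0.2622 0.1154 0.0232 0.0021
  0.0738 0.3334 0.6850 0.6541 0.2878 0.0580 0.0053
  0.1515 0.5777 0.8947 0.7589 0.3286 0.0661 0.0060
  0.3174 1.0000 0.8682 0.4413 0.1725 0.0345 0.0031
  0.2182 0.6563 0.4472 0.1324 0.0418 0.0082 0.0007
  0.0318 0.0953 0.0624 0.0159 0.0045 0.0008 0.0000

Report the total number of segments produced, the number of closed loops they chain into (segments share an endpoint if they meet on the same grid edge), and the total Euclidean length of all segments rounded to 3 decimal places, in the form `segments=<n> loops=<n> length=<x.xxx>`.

cell (1,1): code 0100 → (1.312,2.000)–(2.000,1.192)
cell (1,2): code 1100 → (1.354,3.000)–(1.312,2.000)
cell (1,3): code 1000 → (2.000,3.691)–(1.354,3.000)
cell (2,0): code 0100 → (2.277,1.000)–(3.000,0.585)
cell (2,1): code 1110 → (2.000,1.192)–(2.277,1.000)
cell (2,3): code 1001 → (3.000,3.832)–(2.000,3.691)
cell (3,0): code 0110 → (3.000,0.585)–(4.000,0.122)
cell (3,3): code 1001 → (4.000,3.150)–(3.000,3.832)
cell (4,0): code 0110 → (4.000,0.122)–(5.000,0.417)
cell (4,2): code 1011 → (5.000,2.147)–(4.130,3.000)
cell (4,3): code 0001 → (4.130,3.000)–(4.000,3.150)
cell (5,0): code 0010 → (5.000,0.417)–(5.455,1.000)
cell (5,1): code 0011 → (5.455,1.000)–(5.120,2.000)
cell (5,2): code 0001 → (5.120,2.000)–(5.000,2.147)
total: 14 segments, chained into 1 closed loop(s), length Σ = 11.943857

segments=14 loops=1 length=11.944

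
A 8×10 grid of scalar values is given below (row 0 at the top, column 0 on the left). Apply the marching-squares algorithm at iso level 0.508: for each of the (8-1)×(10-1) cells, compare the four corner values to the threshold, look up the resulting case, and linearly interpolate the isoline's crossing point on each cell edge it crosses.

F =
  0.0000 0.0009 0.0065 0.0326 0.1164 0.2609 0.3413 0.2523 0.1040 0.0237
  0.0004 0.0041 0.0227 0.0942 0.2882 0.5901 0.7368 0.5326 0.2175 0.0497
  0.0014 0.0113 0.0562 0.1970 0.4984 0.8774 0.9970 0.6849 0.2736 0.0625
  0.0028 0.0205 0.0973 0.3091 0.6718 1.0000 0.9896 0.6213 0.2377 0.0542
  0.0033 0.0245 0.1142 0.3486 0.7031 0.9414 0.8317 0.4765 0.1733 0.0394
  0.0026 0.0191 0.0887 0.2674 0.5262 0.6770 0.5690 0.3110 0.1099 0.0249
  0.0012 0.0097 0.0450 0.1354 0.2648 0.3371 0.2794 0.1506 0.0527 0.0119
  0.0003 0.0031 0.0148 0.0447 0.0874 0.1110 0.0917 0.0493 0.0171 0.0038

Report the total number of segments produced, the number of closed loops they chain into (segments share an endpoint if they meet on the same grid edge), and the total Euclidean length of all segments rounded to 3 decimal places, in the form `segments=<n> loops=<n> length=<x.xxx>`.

segments=18 loops=1 length=13.988

cell (0,4): code 0100 → (0.751,5.000)–(1.000,4.728)
cell (0,5): code 1100 → (0.421,6.000)–(0.751,5.000)
cell (0,6): code 1100 → (0.912,7.000)–(0.421,6.000)
cell (0,7): code 1000 → (1.000,7.078)–(0.912,7.000)
cell (1,4): code 0110 → (1.000,4.728)–(2.000,4.025)
cell (1,7): code 1001 → (2.000,7.430)–(1.000,7.078)
cell (2,3): code 0100 → (2.055,4.000)–(3.000,3.548)
cell (2,4): code 1110 → (2.000,4.025)–(2.055,4.000)
cell (2,7): code 1001 → (3.000,7.295)–(2.000,7.430)
cell (3,3): code 0110 → (3.000,3.548)–(4.000,3.450)
cell (3,6): code 1011 → (4.000,6.911)–(3.782,7.000)
cell (3,7): code 0001 → (3.782,7.000)–(3.000,7.295)
cell (4,3): code 0110 → (4.000,3.450)–(5.000,3.930)
cell (4,6): code 1001 → (5.000,6.236)–(4.000,6.911)
cell (5,3): code 0010 → (5.000,3.930)–(5.070,4.000)
cell (5,4): code 0011 → (5.070,4.000)–(5.497,5.000)
cell (5,5): code 0011 → (5.497,5.000)–(5.211,6.000)
cell (5,6): code 0001 → (5.211,6.000)–(5.000,6.236)
total: 18 segments, chained into 1 closed loop(s), length Σ = 13.987722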